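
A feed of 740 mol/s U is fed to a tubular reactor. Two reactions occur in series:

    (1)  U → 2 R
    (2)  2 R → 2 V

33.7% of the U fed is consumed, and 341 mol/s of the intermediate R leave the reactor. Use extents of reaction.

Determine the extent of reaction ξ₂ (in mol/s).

ξ₂ = 78.9 mol/s

Conversion of U: U consumed = 1ξ₁ = 0.337 × 740 → ξ₁ = 249.4 mol/s.
R balance: n_R = 0 + 2ξ₁ − 2ξ₂ = 341 → ξ₂ = (2·249.4 − 341)/2 = 78.88 mol/s.
Outlet amounts (n = n₀ + Σ ν·ξ):
  U: 740 − 1(249.4) = 490.6
  R: 0 + 2(249.4) − 2(78.88) = 341
  V: 0 + 2(78.88) = 157.8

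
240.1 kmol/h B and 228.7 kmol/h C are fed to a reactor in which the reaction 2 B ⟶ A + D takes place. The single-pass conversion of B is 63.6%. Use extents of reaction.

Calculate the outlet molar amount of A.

B reacted = 0.636 × 240.1 = 152.7 kmol/h; ν_B = −2, so ξ = 152.7/2 = 76.35 kmol/h.
Outlet amounts (n = n₀ + ν ξ):
  B: 240.1 − 2(76.35) = 87.4
  A: 0 + 1(76.35) = 76.35
  D: 0 + 1(76.35) = 76.35
  C: 228.7 (inert)

76.4 kmol/h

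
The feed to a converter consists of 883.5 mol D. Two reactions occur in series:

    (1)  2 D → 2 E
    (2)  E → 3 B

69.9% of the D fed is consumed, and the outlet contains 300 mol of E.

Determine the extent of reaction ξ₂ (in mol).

ξ₂ = 318 mol

Conversion of D: D consumed = 2ξ₁ = 0.699 × 883.5 → ξ₁ = 308.8 mol.
E balance: n_E = 0 + 2ξ₁ − 1ξ₂ = 300 → ξ₂ = (2·308.8 − 300)/1 = 317.6 mol.
Outlet amounts (n = n₀ + Σ ν·ξ):
  D: 883.5 − 2(308.8) = 265.9
  E: 0 + 2(308.8) − 1(317.6) = 300
  B: 0 + 3(317.6) = 952.7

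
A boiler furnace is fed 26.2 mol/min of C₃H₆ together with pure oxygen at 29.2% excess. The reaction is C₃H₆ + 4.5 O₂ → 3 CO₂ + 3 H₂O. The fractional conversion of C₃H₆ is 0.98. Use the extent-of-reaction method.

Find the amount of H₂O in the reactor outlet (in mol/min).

Stoichiometric O₂ = 4.5 × 26.2 = 117.9 mol/min; O₂ fed = 117.9 × 1.292 = 152.3 mol/min.
Fuel reacted = 0.98 × 26.2 → ξ = 25.68 mol/min.
Outlet (n = n₀ + ν ξ):
  C₃H₆: 26.2 − 1(25.68) = 0.524
  O₂: 152.3 − 4.5(25.68) = 36.78
  CO₂: 0 + 3(25.68) = 77.03
  H₂O: 0 + 3(25.68) = 77.03

77 mol/min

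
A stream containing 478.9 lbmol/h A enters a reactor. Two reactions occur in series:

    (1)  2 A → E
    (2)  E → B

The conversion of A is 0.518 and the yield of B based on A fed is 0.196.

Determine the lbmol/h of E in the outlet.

Conversion of A: A consumed = 2ξ₁ = 0.518 × 478.9 → ξ₁ = 124 lbmol/h.
Yield of B: 1ξ₂ / 478.9 = 0.196 → ξ₂ = 93.86 lbmol/h.
Outlet amounts (n = n₀ + Σ ν·ξ):
  A: 478.9 − 2(124) = 230.8
  E: 0 + 1(124) − 1(93.86) = 30.17
  B: 0 + 1(93.86) = 93.86

30.2 lbmol/h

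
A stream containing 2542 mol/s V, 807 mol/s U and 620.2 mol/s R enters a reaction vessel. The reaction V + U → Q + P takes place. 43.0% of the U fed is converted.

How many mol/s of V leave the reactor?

2190 mol/s

U reacted = 0.43 × 807 = 347 mol/s; ν_U = −1, so ξ = 347/1 = 347 mol/s.
Outlet amounts (n = n₀ + ν ξ):
  V: 2542 − 1(347) = 2195
  U: 807 − 1(347) = 460
  Q: 0 + 1(347) = 347
  P: 0 + 1(347) = 347
  R: 620.2 (inert)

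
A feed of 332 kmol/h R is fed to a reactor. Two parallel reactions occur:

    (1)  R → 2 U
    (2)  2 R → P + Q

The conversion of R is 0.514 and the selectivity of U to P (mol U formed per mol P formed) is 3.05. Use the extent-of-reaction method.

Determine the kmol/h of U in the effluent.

Conversion of R: R consumed = 0.514 × 332 = 170.6 kmol/h = 1ξ₁ + 2ξ₂.
Selectivity: 2ξ₁ / (1ξ₂) = 3.05 → ξ₁ = 1.525 ξ₂.
Substitute: (1·1.525 + 2) ξ₂ = 170.6 → ξ₂ = 48.41 kmol/h, ξ₁ = 73.83 kmol/h.
Outlet amounts (n = n₀ + Σ ν·ξ):
  R: 332 − 1(73.83) − 2(48.41) = 161.4
  U: 0 + 2(73.83) = 147.7
  P: 0 + 1(48.41) = 48.41
  Q: 0 + 1(48.41) = 48.41

148 kmol/h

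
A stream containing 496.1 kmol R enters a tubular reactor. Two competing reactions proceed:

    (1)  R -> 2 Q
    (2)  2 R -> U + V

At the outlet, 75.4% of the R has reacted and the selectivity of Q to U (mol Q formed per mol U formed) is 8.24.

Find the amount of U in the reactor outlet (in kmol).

61.1 kmol

Conversion of R: R consumed = 0.754 × 496.1 = 374.1 kmol = 1ξ₁ + 2ξ₂.
Selectivity: 2ξ₁ / (1ξ₂) = 8.24 → ξ₁ = 4.12 ξ₂.
Substitute: (1·4.12 + 2) ξ₂ = 374.1 → ξ₂ = 61.12 kmol, ξ₁ = 251.8 kmol.
Outlet amounts (n = n₀ + Σ ν·ξ):
  R: 496.1 − 1(251.8) − 2(61.12) = 122
  Q: 0 + 2(251.8) = 503.6
  U: 0 + 1(61.12) = 61.12
  V: 0 + 1(61.12) = 61.12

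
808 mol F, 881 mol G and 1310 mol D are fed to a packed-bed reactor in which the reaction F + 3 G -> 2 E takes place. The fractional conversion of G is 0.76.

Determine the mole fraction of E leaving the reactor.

0.175

G reacted = 0.76 × 881 = 669.6 mol; ν_G = −3, so ξ = 669.6/3 = 223.2 mol.
Outlet amounts (n = n₀ + ν ξ):
  F: 808 − 1(223.2) = 584.8
  G: 881 − 3(223.2) = 211.4
  E: 0 + 2(223.2) = 446.4
  D: 1310 (inert)
Total out = 2553 mol; y_E = 446.4 / 2553 = 0.1749.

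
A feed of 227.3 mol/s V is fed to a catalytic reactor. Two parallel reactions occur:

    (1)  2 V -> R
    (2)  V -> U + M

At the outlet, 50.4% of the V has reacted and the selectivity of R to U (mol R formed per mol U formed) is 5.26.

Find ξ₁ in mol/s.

ξ₁ = 52.3 mol/s

Conversion of V: V consumed = 0.504 × 227.3 = 114.6 mol/s = 2ξ₁ + 1ξ₂.
Selectivity: 1ξ₁ / (1ξ₂) = 5.26 → ξ₁ = 5.26 ξ₂.
Substitute: (2·5.26 + 1) ξ₂ = 114.6 → ξ₂ = 9.944 mol/s, ξ₁ = 52.31 mol/s.
Outlet amounts (n = n₀ + Σ ν·ξ):
  V: 227.3 − 2(52.31) − 1(9.944) = 112.7
  R: 0 + 1(52.31) = 52.31
  U: 0 + 1(9.944) = 9.944
  M: 0 + 1(9.944) = 9.944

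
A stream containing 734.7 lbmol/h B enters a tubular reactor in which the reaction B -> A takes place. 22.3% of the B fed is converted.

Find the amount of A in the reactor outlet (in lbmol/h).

164 lbmol/h

B reacted = 0.223 × 734.7 = 163.8 lbmol/h; ν_B = −1, so ξ = 163.8/1 = 163.8 lbmol/h.
Outlet amounts (n = n₀ + ν ξ):
  B: 734.7 − 1(163.8) = 570.9
  A: 0 + 1(163.8) = 163.8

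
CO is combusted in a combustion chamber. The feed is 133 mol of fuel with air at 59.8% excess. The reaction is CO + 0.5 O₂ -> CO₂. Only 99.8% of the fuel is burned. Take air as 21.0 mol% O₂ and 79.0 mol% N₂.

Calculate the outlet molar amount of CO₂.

Stoichiometric O₂ = 0.5 × 133 = 66.5 mol; O₂ fed = 66.5 × 1.598 = 106.3 mol.
N₂ fed = 106.3 × 79/21 = 399.8 mol.
Fuel reacted = 0.998 × 133 → ξ = 132.7 mol.
Outlet (n = n₀ + ν ξ):
  CO: 133 − 1(132.7) = 0.266
  O₂: 106.3 − 0.5(132.7) = 39.9
  N₂: 399.8 (inert)
  CO₂: 0 + 1(132.7) = 132.7

133 mol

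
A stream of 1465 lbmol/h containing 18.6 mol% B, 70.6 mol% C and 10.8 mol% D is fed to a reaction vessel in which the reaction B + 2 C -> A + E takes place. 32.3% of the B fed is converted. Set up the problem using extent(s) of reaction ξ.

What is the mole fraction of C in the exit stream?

B reacted = 0.323 × 272.5 = 88.01 lbmol/h; ν_B = −1, so ξ = 88.01/1 = 88.01 lbmol/h.
Outlet amounts (n = n₀ + ν ξ):
  B: 272.5 − 1(88.01) = 184.5
  C: 1034 − 2(88.01) = 858.3
  A: 0 + 1(88.01) = 88.01
  E: 0 + 1(88.01) = 88.01
  D: 158.2 (inert)
Total out = 1377 lbmol/h; y_C = 858.3 / 1377 = 0.6233.

0.623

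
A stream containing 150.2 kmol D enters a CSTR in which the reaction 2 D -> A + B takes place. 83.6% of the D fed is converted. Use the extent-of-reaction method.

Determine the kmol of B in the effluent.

D reacted = 0.836 × 150.2 = 125.6 kmol; ν_D = −2, so ξ = 125.6/2 = 62.78 kmol.
Outlet amounts (n = n₀ + ν ξ):
  D: 150.2 − 2(62.78) = 24.63
  A: 0 + 1(62.78) = 62.78
  B: 0 + 1(62.78) = 62.78

62.8 kmol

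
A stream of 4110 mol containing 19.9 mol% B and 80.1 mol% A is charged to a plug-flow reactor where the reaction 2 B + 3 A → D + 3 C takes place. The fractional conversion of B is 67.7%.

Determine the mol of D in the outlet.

277 mol

B reacted = 0.677 × 817.9 = 553.7 mol; ν_B = −2, so ξ = 553.7/2 = 276.9 mol.
Outlet amounts (n = n₀ + ν ξ):
  B: 817.9 − 2(276.9) = 264.2
  A: 3292 − 3(276.9) = 2462
  D: 0 + 1(276.9) = 276.9
  C: 0 + 3(276.9) = 830.6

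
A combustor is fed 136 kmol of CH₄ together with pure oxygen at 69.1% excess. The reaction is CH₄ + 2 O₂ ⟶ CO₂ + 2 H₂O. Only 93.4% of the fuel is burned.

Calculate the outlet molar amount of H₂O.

Stoichiometric O₂ = 2 × 136 = 272 kmol; O₂ fed = 272 × 1.691 = 460 kmol.
Fuel reacted = 0.934 × 136 → ξ = 127 kmol.
Outlet (n = n₀ + ν ξ):
  CH₄: 136 − 1(127) = 8.976
  O₂: 460 − 2(127) = 205.9
  CO₂: 0 + 1(127) = 127
  H₂O: 0 + 2(127) = 254

254 kmol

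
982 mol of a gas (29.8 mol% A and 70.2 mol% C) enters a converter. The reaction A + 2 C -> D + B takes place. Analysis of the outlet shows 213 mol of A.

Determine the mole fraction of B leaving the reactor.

For A: n = n₀ − 1ξ → 213 = 292.6 − 1ξ, giving ξ = 79.64 mol.
Outlet amounts (n = n₀ + ν ξ):
  A: 292.6 − 1(79.64) = 213
  C: 689.4 − 2(79.64) = 530.1
  D: 0 + 1(79.64) = 79.64
  B: 0 + 1(79.64) = 79.64
Total out = 902.4 mol; y_B = 79.64 / 902.4 = 0.08825.

0.0883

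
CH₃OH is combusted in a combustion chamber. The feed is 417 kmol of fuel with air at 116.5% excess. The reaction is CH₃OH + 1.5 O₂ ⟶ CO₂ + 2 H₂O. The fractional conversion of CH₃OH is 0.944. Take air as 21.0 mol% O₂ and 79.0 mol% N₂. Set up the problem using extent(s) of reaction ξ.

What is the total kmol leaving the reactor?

7060 kmol

Stoichiometric O₂ = 1.5 × 417 = 625.5 kmol; O₂ fed = 625.5 × 2.165 = 1354 kmol.
N₂ fed = 1354 × 79/21 = 5094 kmol.
Fuel reacted = 0.944 × 417 → ξ = 393.6 kmol.
Outlet (n = n₀ + ν ξ):
  CH₃OH: 417 − 1(393.6) = 23.35
  O₂: 1354 − 1.5(393.6) = 763.7
  N₂: 5094 (inert)
  CO₂: 0 + 1(393.6) = 393.6
  H₂O: 0 + 2(393.6) = 787.3
Total out = 23.35 + 763.7 + 5094 + 393.6 + 787.3 = 7062 kmol.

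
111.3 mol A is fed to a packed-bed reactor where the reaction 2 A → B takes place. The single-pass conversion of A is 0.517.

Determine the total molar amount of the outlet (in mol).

82.5 mol

A reacted = 0.517 × 111.3 = 57.54 mol; ν_A = −2, so ξ = 57.54/2 = 28.77 mol.
Outlet amounts (n = n₀ + ν ξ):
  A: 111.3 − 2(28.77) = 53.76
  B: 0 + 1(28.77) = 28.77
Total out = 53.76 + 28.77 = 82.53 mol.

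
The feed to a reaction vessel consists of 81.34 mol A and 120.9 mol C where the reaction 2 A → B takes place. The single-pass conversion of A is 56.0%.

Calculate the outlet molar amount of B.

A reacted = 0.56 × 81.34 = 45.55 mol; ν_A = −2, so ξ = 45.55/2 = 22.78 mol.
Outlet amounts (n = n₀ + ν ξ):
  A: 81.34 − 2(22.78) = 35.79
  B: 0 + 1(22.78) = 22.78
  C: 120.9 (inert)

22.8 mol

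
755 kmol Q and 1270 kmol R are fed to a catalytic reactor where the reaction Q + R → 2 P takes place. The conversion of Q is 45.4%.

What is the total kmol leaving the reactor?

2020 kmol

Q reacted = 0.454 × 755 = 342.8 kmol; ν_Q = −1, so ξ = 342.8/1 = 342.8 kmol.
Outlet amounts (n = n₀ + ν ξ):
  Q: 755 − 1(342.8) = 412.2
  R: 1270 − 1(342.8) = 927.2
  P: 0 + 2(342.8) = 685.5
Total out = 412.2 + 927.2 + 685.5 = 2025 kmol.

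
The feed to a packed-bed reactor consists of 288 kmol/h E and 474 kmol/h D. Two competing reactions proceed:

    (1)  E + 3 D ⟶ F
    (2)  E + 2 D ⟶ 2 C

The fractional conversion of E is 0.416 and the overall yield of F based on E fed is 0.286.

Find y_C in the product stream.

Yield of F: 1ξ₁ / 288 = 0.286 → ξ₁ = 82.37 kmol/h.
Conversion of E: 1ξ₁ + 1ξ₂ = 0.416 × 288 = 119.8 → ξ₂ = 37.44 kmol/h.
Outlet amounts (n = n₀ + Σ ν·ξ):
  E: 288 − 1(82.37) − 1(37.44) = 168.2
  D: 474 − 3(82.37) − 2(37.44) = 152
  F: 0 + 1(82.37) = 82.37
  C: 0 + 2(37.44) = 74.88
Total out = 477.5 kmol/h; y_C = 74.88 / 477.5 = 0.1568.

0.157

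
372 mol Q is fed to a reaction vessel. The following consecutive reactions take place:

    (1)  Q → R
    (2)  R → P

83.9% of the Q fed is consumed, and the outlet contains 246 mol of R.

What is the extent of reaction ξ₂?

Conversion of Q: Q consumed = 1ξ₁ = 0.839 × 372 → ξ₁ = 312.1 mol.
R balance: n_R = 0 + 1ξ₁ − 1ξ₂ = 246 → ξ₂ = (1·312.1 − 246)/1 = 66.11 mol.
Outlet amounts (n = n₀ + Σ ν·ξ):
  Q: 372 − 1(312.1) = 59.89
  R: 0 + 1(312.1) − 1(66.11) = 246
  P: 0 + 1(66.11) = 66.11

ξ₂ = 66.1 mol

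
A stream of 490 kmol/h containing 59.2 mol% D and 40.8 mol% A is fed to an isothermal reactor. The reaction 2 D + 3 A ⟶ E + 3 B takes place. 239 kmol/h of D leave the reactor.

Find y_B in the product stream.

For D: n = n₀ − 2ξ → 239 = 290.1 − 2ξ, giving ξ = 25.54 kmol/h.
Outlet amounts (n = n₀ + ν ξ):
  D: 290.1 − 2(25.54) = 239
  A: 199.9 − 3(25.54) = 123.3
  E: 0 + 1(25.54) = 25.54
  B: 0 + 3(25.54) = 76.62
Total out = 464.5 kmol/h; y_B = 76.62 / 464.5 = 0.165.

0.165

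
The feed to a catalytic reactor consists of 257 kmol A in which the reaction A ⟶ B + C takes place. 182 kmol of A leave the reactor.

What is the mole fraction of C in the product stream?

For A: n = n₀ − 1ξ → 182 = 257 − 1ξ, giving ξ = 75 kmol.
Outlet amounts (n = n₀ + ν ξ):
  A: 257 − 1(75) = 182
  B: 0 + 1(75) = 75
  C: 0 + 1(75) = 75
Total out = 332 kmol; y_C = 75 / 332 = 0.2259.

0.226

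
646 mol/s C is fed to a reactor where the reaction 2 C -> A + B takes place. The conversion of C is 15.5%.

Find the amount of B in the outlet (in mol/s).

50.1 mol/s

C reacted = 0.155 × 646 = 100.1 mol/s; ν_C = −2, so ξ = 100.1/2 = 50.06 mol/s.
Outlet amounts (n = n₀ + ν ξ):
  C: 646 − 2(50.06) = 545.9
  A: 0 + 1(50.06) = 50.06
  B: 0 + 1(50.06) = 50.06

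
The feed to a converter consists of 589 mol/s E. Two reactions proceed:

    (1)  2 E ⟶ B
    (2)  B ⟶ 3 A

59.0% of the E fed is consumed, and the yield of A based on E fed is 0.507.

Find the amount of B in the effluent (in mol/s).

74.2 mol/s

Conversion of E: E consumed = 2ξ₁ = 0.59 × 589 → ξ₁ = 173.8 mol/s.
Yield of A: 3ξ₂ / 589 = 0.507 → ξ₂ = 99.54 mol/s.
Outlet amounts (n = n₀ + Σ ν·ξ):
  E: 589 − 2(173.8) = 241.5
  B: 0 + 1(173.8) − 1(99.54) = 74.21
  A: 0 + 3(99.54) = 298.6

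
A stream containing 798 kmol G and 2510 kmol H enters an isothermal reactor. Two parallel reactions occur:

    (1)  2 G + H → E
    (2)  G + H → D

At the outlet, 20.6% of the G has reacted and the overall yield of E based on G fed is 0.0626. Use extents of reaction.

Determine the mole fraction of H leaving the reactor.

Yield of E: 1ξ₁ / 798 = 0.0626 → ξ₁ = 49.95 kmol.
Conversion of G: 2ξ₁ + 1ξ₂ = 0.206 × 798 = 164.4 → ξ₂ = 64.48 kmol.
Outlet amounts (n = n₀ + Σ ν·ξ):
  G: 798 − 2(49.95) − 1(64.48) = 633.6
  H: 2510 − 1(49.95) − 1(64.48) = 2396
  E: 0 + 1(49.95) = 49.95
  D: 0 + 1(64.48) = 64.48
Total out = 3144 kmol; y_H = 2396 / 3144 = 0.762.

0.762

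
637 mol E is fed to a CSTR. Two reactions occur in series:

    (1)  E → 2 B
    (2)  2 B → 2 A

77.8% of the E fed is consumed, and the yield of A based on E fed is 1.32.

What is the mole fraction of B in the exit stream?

Conversion of E: E consumed = 1ξ₁ = 0.778 × 637 → ξ₁ = 495.6 mol.
Yield of A: 2ξ₂ / 637 = 1.32 → ξ₂ = 420.4 mol.
Outlet amounts (n = n₀ + Σ ν·ξ):
  E: 637 − 1(495.6) = 141.4
  B: 0 + 2(495.6) − 2(420.4) = 150.3
  A: 0 + 2(420.4) = 840.8
Total out = 1133 mol; y_B = 150.3 / 1133 = 0.1327.

0.133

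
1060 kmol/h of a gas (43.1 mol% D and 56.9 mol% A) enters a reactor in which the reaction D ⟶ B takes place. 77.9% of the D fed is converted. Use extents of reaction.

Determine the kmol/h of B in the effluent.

D reacted = 0.779 × 456.9 = 355.9 kmol/h; ν_D = −1, so ξ = 355.9/1 = 355.9 kmol/h.
Outlet amounts (n = n₀ + ν ξ):
  D: 456.9 − 1(355.9) = 101
  B: 0 + 1(355.9) = 355.9
  A: 603.1 (inert)

356 kmol/h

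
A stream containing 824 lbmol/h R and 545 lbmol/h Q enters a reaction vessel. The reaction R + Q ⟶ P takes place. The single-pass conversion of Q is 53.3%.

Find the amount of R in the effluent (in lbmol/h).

534 lbmol/h

Q reacted = 0.533 × 545 = 290.5 lbmol/h; ν_Q = −1, so ξ = 290.5/1 = 290.5 lbmol/h.
Outlet amounts (n = n₀ + ν ξ):
  R: 824 − 1(290.5) = 533.5
  Q: 545 − 1(290.5) = 254.5
  P: 0 + 1(290.5) = 290.5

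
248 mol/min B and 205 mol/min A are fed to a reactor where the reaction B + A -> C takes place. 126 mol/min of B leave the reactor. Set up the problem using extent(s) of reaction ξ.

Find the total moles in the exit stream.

331 mol/min

For B: n = n₀ − 1ξ → 126 = 248 − 1ξ, giving ξ = 122 mol/min.
Outlet amounts (n = n₀ + ν ξ):
  B: 248 − 1(122) = 126
  A: 205 − 1(122) = 83
  C: 0 + 1(122) = 122
Total out = 126 + 83 + 122 = 331 mol/min.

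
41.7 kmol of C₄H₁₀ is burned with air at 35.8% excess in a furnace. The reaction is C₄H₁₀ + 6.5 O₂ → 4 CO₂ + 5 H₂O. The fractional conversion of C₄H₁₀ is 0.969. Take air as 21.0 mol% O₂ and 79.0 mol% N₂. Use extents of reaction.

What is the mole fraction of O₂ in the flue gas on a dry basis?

Stoichiometric O₂ = 6.5 × 41.7 = 271.1 kmol; O₂ fed = 271.1 × 1.358 = 368.1 kmol.
N₂ fed = 368.1 × 79/21 = 1385 kmol.
Fuel reacted = 0.969 × 41.7 → ξ = 40.41 kmol.
Outlet (n = n₀ + ν ξ):
  C₄H₁₀: 41.7 − 1(40.41) = 1.293
  O₂: 368.1 − 6.5(40.41) = 105.4
  N₂: 1385 (inert)
  CO₂: 0 + 4(40.41) = 161.6
  H₂O: 0 + 5(40.41) = 202
Dry total = 1653 kmol; y_O₂ (dry) = 105.4 / 1653 = 0.06378.

0.0638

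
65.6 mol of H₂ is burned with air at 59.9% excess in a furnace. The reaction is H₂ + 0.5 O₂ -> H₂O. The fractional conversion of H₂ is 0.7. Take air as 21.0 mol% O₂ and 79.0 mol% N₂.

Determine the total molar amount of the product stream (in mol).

292 mol

Stoichiometric O₂ = 0.5 × 65.6 = 32.8 mol; O₂ fed = 32.8 × 1.599 = 52.45 mol.
N₂ fed = 52.45 × 79/21 = 197.3 mol.
Fuel reacted = 0.7 × 65.6 → ξ = 45.92 mol.
Outlet (n = n₀ + ν ξ):
  H₂: 65.6 − 1(45.92) = 19.68
  O₂: 52.45 − 0.5(45.92) = 29.49
  N₂: 197.3 (inert)
  H₂O: 0 + 1(45.92) = 45.92
Total out = 19.68 + 29.49 + 197.3 + 45.92 = 292.4 mol.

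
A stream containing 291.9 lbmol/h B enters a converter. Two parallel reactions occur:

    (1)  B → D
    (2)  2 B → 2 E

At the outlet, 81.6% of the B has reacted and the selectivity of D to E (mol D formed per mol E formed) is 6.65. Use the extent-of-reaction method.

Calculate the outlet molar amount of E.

31.1 lbmol/h

Conversion of B: B consumed = 0.816 × 291.9 = 238.2 lbmol/h = 1ξ₁ + 2ξ₂.
Selectivity: 1ξ₁ / (2ξ₂) = 6.65 → ξ₁ = 13.3 ξ₂.
Substitute: (1·13.3 + 2) ξ₂ = 238.2 → ξ₂ = 15.57 lbmol/h, ξ₁ = 207.1 lbmol/h.
Outlet amounts (n = n₀ + Σ ν·ξ):
  B: 291.9 − 1(207.1) − 2(15.57) = 53.71
  D: 0 + 1(207.1) = 207.1
  E: 0 + 2(15.57) = 31.14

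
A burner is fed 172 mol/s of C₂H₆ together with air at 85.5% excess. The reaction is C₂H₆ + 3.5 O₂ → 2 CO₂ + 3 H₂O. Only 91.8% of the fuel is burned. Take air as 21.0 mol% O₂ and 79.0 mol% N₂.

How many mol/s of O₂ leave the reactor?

Stoichiometric O₂ = 3.5 × 172 = 602 mol/s; O₂ fed = 602 × 1.855 = 1117 mol/s.
N₂ fed = 1117 × 79/21 = 4201 mol/s.
Fuel reacted = 0.918 × 172 → ξ = 157.9 mol/s.
Outlet (n = n₀ + ν ξ):
  C₂H₆: 172 − 1(157.9) = 14.1
  O₂: 1117 − 3.5(157.9) = 564.1
  N₂: 4201 (inert)
  CO₂: 0 + 2(157.9) = 315.8
  H₂O: 0 + 3(157.9) = 473.7

564 mol/s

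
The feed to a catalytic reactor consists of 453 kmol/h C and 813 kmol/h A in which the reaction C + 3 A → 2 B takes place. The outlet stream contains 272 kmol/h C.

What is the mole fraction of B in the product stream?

0.4

For C: n = n₀ − 1ξ → 272 = 453 − 1ξ, giving ξ = 181 kmol/h.
Outlet amounts (n = n₀ + ν ξ):
  C: 453 − 1(181) = 272
  A: 813 − 3(181) = 270
  B: 0 + 2(181) = 362
Total out = 904 kmol/h; y_B = 362 / 904 = 0.4004.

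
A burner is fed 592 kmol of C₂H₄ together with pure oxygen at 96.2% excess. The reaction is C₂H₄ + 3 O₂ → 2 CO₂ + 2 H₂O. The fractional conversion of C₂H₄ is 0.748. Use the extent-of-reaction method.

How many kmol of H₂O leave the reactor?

Stoichiometric O₂ = 3 × 592 = 1776 kmol; O₂ fed = 1776 × 1.962 = 3485 kmol.
Fuel reacted = 0.748 × 592 → ξ = 442.8 kmol.
Outlet (n = n₀ + ν ξ):
  C₂H₄: 592 − 1(442.8) = 149.2
  O₂: 3485 − 3(442.8) = 2156
  CO₂: 0 + 2(442.8) = 885.6
  H₂O: 0 + 2(442.8) = 885.6

886 kmol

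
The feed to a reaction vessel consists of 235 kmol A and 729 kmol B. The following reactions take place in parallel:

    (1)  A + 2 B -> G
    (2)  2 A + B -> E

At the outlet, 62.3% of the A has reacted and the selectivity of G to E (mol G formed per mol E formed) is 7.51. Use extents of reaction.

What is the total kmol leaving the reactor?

Conversion of A: A consumed = 0.623 × 235 = 146.4 kmol = 1ξ₁ + 2ξ₂.
Selectivity: 1ξ₁ / (1ξ₂) = 7.51 → ξ₁ = 7.51 ξ₂.
Substitute: (1·7.51 + 2) ξ₂ = 146.4 → ξ₂ = 15.39 kmol, ξ₁ = 115.6 kmol.
Outlet amounts (n = n₀ + Σ ν·ξ):
  A: 235 − 1(115.6) − 2(15.39) = 88.59
  B: 729 − 2(115.6) − 1(15.39) = 482.4
  G: 0 + 1(115.6) = 115.6
  E: 0 + 1(15.39) = 15.39
Total out = 88.59 + 482.4 + 115.6 + 15.39 = 702 kmol.

702 kmol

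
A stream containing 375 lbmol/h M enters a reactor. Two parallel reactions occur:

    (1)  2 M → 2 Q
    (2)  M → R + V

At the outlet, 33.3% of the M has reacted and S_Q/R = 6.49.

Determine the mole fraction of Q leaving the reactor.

Conversion of M: M consumed = 0.333 × 375 = 124.9 lbmol/h = 2ξ₁ + 1ξ₂.
Selectivity: 2ξ₁ / (1ξ₂) = 6.49 → ξ₁ = 3.245 ξ₂.
Substitute: (2·3.245 + 1) ξ₂ = 124.9 → ξ₂ = 16.67 lbmol/h, ξ₁ = 54.1 lbmol/h.
Outlet amounts (n = n₀ + Σ ν·ξ):
  M: 375 − 2(54.1) − 1(16.67) = 250.1
  Q: 0 + 2(54.1) = 108.2
  R: 0 + 1(16.67) = 16.67
  V: 0 + 1(16.67) = 16.67
Total out = 391.7 lbmol/h; y_Q = 108.2 / 391.7 = 0.2763.

0.276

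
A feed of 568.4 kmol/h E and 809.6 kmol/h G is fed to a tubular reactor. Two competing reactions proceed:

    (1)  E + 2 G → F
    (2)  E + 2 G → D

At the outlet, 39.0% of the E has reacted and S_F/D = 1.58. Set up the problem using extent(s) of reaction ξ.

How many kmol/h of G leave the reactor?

366 kmol/h

Conversion of E: E consumed = 0.39 × 568.4 = 221.7 kmol/h = 1ξ₁ + 1ξ₂.
Selectivity: 1ξ₁ / (1ξ₂) = 1.58 → ξ₁ = 1.58 ξ₂.
Substitute: (1·1.58 + 1) ξ₂ = 221.7 → ξ₂ = 85.92 kmol/h, ξ₁ = 135.8 kmol/h.
Outlet amounts (n = n₀ + Σ ν·ξ):
  E: 568.4 − 1(135.8) − 1(85.92) = 346.7
  G: 809.6 − 2(135.8) − 2(85.92) = 366.2
  F: 0 + 1(135.8) = 135.8
  D: 0 + 1(85.92) = 85.92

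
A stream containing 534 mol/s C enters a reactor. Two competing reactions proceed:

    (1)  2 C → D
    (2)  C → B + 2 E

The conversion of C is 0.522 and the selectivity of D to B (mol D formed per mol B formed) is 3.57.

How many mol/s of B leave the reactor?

34.2 mol/s

Conversion of C: C consumed = 0.522 × 534 = 278.7 mol/s = 2ξ₁ + 1ξ₂.
Selectivity: 1ξ₁ / (1ξ₂) = 3.57 → ξ₁ = 3.57 ξ₂.
Substitute: (2·3.57 + 1) ξ₂ = 278.7 → ξ₂ = 34.24 mol/s, ξ₁ = 122.3 mol/s.
Outlet amounts (n = n₀ + Σ ν·ξ):
  C: 534 − 2(122.3) − 1(34.24) = 255.3
  D: 0 + 1(122.3) = 122.3
  B: 0 + 1(34.24) = 34.24
  E: 0 + 2(34.24) = 68.49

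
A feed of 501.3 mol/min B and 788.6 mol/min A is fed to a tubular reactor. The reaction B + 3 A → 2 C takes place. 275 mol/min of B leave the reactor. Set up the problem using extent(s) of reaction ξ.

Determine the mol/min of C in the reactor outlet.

For B: n = n₀ − 1ξ → 275 = 501.3 − 1ξ, giving ξ = 226.3 mol/min.
Outlet amounts (n = n₀ + ν ξ):
  B: 501.3 − 1(226.3) = 275
  A: 788.6 − 3(226.3) = 109.7
  C: 0 + 2(226.3) = 452.6

453 mol/min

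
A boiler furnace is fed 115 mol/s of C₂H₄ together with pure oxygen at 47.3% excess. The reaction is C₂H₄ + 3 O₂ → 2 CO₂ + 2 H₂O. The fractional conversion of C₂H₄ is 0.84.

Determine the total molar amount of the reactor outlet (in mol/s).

623 mol/s

Stoichiometric O₂ = 3 × 115 = 345 mol/s; O₂ fed = 345 × 1.473 = 508.2 mol/s.
Fuel reacted = 0.84 × 115 → ξ = 96.6 mol/s.
Outlet (n = n₀ + ν ξ):
  C₂H₄: 115 − 1(96.6) = 18.4
  O₂: 508.2 − 3(96.6) = 218.4
  CO₂: 0 + 2(96.6) = 193.2
  H₂O: 0 + 2(96.6) = 193.2
Total out = 18.4 + 218.4 + 193.2 + 193.2 = 623.2 mol/s.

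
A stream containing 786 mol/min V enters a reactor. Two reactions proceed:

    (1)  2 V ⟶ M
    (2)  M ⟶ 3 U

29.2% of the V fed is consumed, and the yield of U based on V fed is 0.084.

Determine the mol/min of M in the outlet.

Conversion of V: V consumed = 2ξ₁ = 0.292 × 786 → ξ₁ = 114.8 mol/min.
Yield of U: 3ξ₂ / 786 = 0.084 → ξ₂ = 22.01 mol/min.
Outlet amounts (n = n₀ + Σ ν·ξ):
  V: 786 − 2(114.8) = 556.5
  M: 0 + 1(114.8) − 1(22.01) = 92.75
  U: 0 + 3(22.01) = 66.02

92.7 mol/min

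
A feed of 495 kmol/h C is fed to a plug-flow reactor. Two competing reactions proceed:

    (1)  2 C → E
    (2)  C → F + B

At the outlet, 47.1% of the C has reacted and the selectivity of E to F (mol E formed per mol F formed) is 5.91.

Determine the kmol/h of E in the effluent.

107 kmol/h

Conversion of C: C consumed = 0.471 × 495 = 233.1 kmol/h = 2ξ₁ + 1ξ₂.
Selectivity: 1ξ₁ / (1ξ₂) = 5.91 → ξ₁ = 5.91 ξ₂.
Substitute: (2·5.91 + 1) ξ₂ = 233.1 → ξ₂ = 18.19 kmol/h, ξ₁ = 107.5 kmol/h.
Outlet amounts (n = n₀ + Σ ν·ξ):
  C: 495 − 2(107.5) − 1(18.19) = 261.9
  E: 0 + 1(107.5) = 107.5
  F: 0 + 1(18.19) = 18.19
  B: 0 + 1(18.19) = 18.19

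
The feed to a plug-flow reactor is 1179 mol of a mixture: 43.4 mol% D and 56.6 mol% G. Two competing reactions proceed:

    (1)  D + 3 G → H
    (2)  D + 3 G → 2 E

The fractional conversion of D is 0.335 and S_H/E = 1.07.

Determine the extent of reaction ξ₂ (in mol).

Conversion of D: D consumed = 0.335 × 511.7 = 171.4 mol = 1ξ₁ + 1ξ₂.
Selectivity: 1ξ₁ / (2ξ₂) = 1.07 → ξ₁ = 2.14 ξ₂.
Substitute: (1·2.14 + 1) ξ₂ = 171.4 → ξ₂ = 54.59 mol, ξ₁ = 116.8 mol.
Outlet amounts (n = n₀ + Σ ν·ξ):
  D: 511.7 − 1(116.8) − 1(54.59) = 340.3
  G: 667.3 − 3(116.8) − 3(54.59) = 153.1
  H: 0 + 1(116.8) = 116.8
  E: 0 + 2(54.59) = 109.2

ξ₂ = 54.6 mol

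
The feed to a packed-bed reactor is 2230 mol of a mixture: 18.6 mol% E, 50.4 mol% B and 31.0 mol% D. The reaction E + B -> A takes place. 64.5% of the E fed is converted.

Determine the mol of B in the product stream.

856 mol

E reacted = 0.645 × 414.8 = 267.5 mol; ν_E = −1, so ξ = 267.5/1 = 267.5 mol.
Outlet amounts (n = n₀ + ν ξ):
  E: 414.8 − 1(267.5) = 147.2
  B: 1124 − 1(267.5) = 856.4
  A: 0 + 1(267.5) = 267.5
  D: 691.3 (inert)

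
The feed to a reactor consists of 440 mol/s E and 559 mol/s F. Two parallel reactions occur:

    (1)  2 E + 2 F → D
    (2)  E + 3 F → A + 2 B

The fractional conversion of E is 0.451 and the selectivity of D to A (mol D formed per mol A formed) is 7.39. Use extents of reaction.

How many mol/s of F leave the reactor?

335 mol/s

Conversion of E: E consumed = 0.451 × 440 = 198.4 mol/s = 2ξ₁ + 1ξ₂.
Selectivity: 1ξ₁ / (1ξ₂) = 7.39 → ξ₁ = 7.39 ξ₂.
Substitute: (2·7.39 + 1) ξ₂ = 198.4 → ξ₂ = 12.58 mol/s, ξ₁ = 92.93 mol/s.
Outlet amounts (n = n₀ + Σ ν·ξ):
  E: 440 − 2(92.93) − 1(12.58) = 241.6
  F: 559 − 2(92.93) − 3(12.58) = 335.4
  D: 0 + 1(92.93) = 92.93
  A: 0 + 1(12.58) = 12.58
  B: 0 + 2(12.58) = 25.15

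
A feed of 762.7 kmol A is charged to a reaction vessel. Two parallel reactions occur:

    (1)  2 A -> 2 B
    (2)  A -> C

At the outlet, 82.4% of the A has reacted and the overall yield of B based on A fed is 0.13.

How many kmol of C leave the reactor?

529 kmol

Yield of B: 2ξ₁ / 762.7 = 0.13 → ξ₁ = 49.58 kmol.
Conversion of A: 2ξ₁ + 1ξ₂ = 0.824 × 762.7 = 628.5 → ξ₂ = 529.3 kmol.
Outlet amounts (n = n₀ + Σ ν·ξ):
  A: 762.7 − 2(49.58) − 1(529.3) = 134.2
  B: 0 + 2(49.58) = 99.15
  C: 0 + 1(529.3) = 529.3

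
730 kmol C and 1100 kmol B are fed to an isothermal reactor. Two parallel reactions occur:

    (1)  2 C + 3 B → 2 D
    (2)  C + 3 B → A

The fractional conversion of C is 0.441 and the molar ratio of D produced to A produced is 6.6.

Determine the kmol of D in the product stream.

280 kmol

Conversion of C: C consumed = 0.441 × 730 = 321.9 kmol = 2ξ₁ + 1ξ₂.
Selectivity: 2ξ₁ / (1ξ₂) = 6.6 → ξ₁ = 3.3 ξ₂.
Substitute: (2·3.3 + 1) ξ₂ = 321.9 → ξ₂ = 42.36 kmol, ξ₁ = 139.8 kmol.
Outlet amounts (n = n₀ + Σ ν·ξ):
  C: 730 − 2(139.8) − 1(42.36) = 408.1
  B: 1100 − 3(139.8) − 3(42.36) = 553.6
  D: 0 + 2(139.8) = 279.6
  A: 0 + 1(42.36) = 42.36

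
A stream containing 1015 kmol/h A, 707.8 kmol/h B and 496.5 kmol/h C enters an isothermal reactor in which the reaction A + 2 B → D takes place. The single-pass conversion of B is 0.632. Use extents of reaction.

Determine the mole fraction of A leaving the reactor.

0.447

B reacted = 0.632 × 707.8 = 447.3 kmol/h; ν_B = −2, so ξ = 447.3/2 = 223.7 kmol/h.
Outlet amounts (n = n₀ + ν ξ):
  A: 1015 − 1(223.7) = 791.3
  B: 707.8 − 2(223.7) = 260.5
  D: 0 + 1(223.7) = 223.7
  C: 496.5 (inert)
Total out = 1772 kmol/h; y_A = 791.3 / 1772 = 0.4466.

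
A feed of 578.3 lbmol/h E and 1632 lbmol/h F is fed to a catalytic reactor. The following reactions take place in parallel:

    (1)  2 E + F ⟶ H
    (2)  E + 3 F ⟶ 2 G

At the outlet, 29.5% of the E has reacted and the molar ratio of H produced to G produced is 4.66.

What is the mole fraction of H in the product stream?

Conversion of E: E consumed = 0.295 × 578.3 = 170.6 lbmol/h = 2ξ₁ + 1ξ₂.
Selectivity: 1ξ₁ / (2ξ₂) = 4.66 → ξ₁ = 9.32 ξ₂.
Substitute: (2·9.32 + 1) ξ₂ = 170.6 → ξ₂ = 8.686 lbmol/h, ξ₁ = 80.96 lbmol/h.
Outlet amounts (n = n₀ + Σ ν·ξ):
  E: 578.3 − 2(80.96) − 1(8.686) = 407.7
  F: 1632 − 1(80.96) − 3(8.686) = 1525
  H: 0 + 1(80.96) = 80.96
  G: 0 + 2(8.686) = 17.37
Total out = 2031 lbmol/h; y_H = 80.96 / 2031 = 0.03986.

0.0399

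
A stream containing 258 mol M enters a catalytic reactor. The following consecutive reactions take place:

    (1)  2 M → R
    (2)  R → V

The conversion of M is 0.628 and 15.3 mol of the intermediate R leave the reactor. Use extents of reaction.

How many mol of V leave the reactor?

65.7 mol

Conversion of M: M consumed = 2ξ₁ = 0.628 × 258 → ξ₁ = 81.01 mol.
R balance: n_R = 0 + 1ξ₁ − 1ξ₂ = 15.3 → ξ₂ = (1·81.01 − 15.3)/1 = 65.71 mol.
Outlet amounts (n = n₀ + Σ ν·ξ):
  M: 258 − 2(81.01) = 95.98
  R: 0 + 1(81.01) − 1(65.71) = 15.3
  V: 0 + 1(65.71) = 65.71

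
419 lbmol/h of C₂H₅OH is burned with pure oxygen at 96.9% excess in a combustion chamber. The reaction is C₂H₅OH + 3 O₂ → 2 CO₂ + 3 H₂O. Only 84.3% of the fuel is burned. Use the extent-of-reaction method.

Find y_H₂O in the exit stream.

0.326

Stoichiometric O₂ = 3 × 419 = 1257 lbmol/h; O₂ fed = 1257 × 1.969 = 2475 lbmol/h.
Fuel reacted = 0.843 × 419 → ξ = 353.2 lbmol/h.
Outlet (n = n₀ + ν ξ):
  C₂H₅OH: 419 − 1(353.2) = 65.78
  O₂: 2475 − 3(353.2) = 1415
  CO₂: 0 + 2(353.2) = 706.4
  H₂O: 0 + 3(353.2) = 1060
Total out = 3247 lbmol/h; y_H₂O = 1060 / 3247 = 0.3263.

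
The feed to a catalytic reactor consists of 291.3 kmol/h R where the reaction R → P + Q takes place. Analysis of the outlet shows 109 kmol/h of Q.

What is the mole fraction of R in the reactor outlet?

0.455

For Q: n = n₀ + 1ξ → 109 = 0 + 1ξ, giving ξ = 109 kmol/h.
Outlet amounts (n = n₀ + ν ξ):
  R: 291.3 − 1(109) = 182.3
  P: 0 + 1(109) = 109
  Q: 0 + 1(109) = 109
Total out = 400.3 kmol/h; y_R = 182.3 / 400.3 = 0.4554.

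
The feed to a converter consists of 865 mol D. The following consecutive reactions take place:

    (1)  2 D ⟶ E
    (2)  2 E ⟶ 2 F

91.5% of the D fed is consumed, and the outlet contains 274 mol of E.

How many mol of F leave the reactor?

Conversion of D: D consumed = 2ξ₁ = 0.915 × 865 → ξ₁ = 395.7 mol.
E balance: n_E = 0 + 1ξ₁ − 2ξ₂ = 274 → ξ₂ = (1·395.7 − 274)/2 = 60.87 mol.
Outlet amounts (n = n₀ + Σ ν·ξ):
  D: 865 − 2(395.7) = 73.52
  E: 0 + 1(395.7) − 2(60.87) = 274
  F: 0 + 2(60.87) = 121.7

122 mol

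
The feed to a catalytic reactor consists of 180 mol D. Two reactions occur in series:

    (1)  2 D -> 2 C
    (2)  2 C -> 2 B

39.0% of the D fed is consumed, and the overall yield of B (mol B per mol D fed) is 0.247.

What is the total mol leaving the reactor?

Conversion of D: D consumed = 2ξ₁ = 0.39 × 180 → ξ₁ = 35.1 mol.
Yield of B: 2ξ₂ / 180 = 0.247 → ξ₂ = 22.23 mol.
Outlet amounts (n = n₀ + Σ ν·ξ):
  D: 180 − 2(35.1) = 109.8
  C: 0 + 2(35.1) − 2(22.23) = 25.74
  B: 0 + 2(22.23) = 44.46
Total out = 109.8 + 25.74 + 44.46 = 180 mol.

180 mol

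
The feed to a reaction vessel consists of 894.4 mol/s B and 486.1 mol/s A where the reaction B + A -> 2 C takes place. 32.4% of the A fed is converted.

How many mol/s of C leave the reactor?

315 mol/s

A reacted = 0.324 × 486.1 = 157.5 mol/s; ν_A = −1, so ξ = 157.5/1 = 157.5 mol/s.
Outlet amounts (n = n₀ + ν ξ):
  B: 894.4 − 1(157.5) = 736.9
  A: 486.1 − 1(157.5) = 328.6
  C: 0 + 2(157.5) = 315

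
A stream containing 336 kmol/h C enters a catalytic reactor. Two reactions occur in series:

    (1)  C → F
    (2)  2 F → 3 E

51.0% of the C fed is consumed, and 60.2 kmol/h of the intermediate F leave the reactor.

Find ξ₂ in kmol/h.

Conversion of C: C consumed = 1ξ₁ = 0.51 × 336 → ξ₁ = 171.4 kmol/h.
F balance: n_F = 0 + 1ξ₁ − 2ξ₂ = 60.2 → ξ₂ = (1·171.4 − 60.2)/2 = 55.58 kmol/h.
Outlet amounts (n = n₀ + Σ ν·ξ):
  C: 336 − 1(171.4) = 164.6
  F: 0 + 1(171.4) − 2(55.58) = 60.2
  E: 0 + 3(55.58) = 166.7

ξ₂ = 55.6 kmol/h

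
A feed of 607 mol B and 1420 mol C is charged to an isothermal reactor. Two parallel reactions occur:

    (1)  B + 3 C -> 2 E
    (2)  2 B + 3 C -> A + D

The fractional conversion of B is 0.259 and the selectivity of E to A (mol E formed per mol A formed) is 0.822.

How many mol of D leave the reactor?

Conversion of B: B consumed = 0.259 × 607 = 157.2 mol = 1ξ₁ + 2ξ₂.
Selectivity: 2ξ₁ / (1ξ₂) = 0.822 → ξ₁ = 0.411 ξ₂.
Substitute: (1·0.411 + 2) ξ₂ = 157.2 → ξ₂ = 65.21 mol, ξ₁ = 26.8 mol.
Outlet amounts (n = n₀ + Σ ν·ξ):
  B: 607 − 1(26.8) − 2(65.21) = 449.8
  C: 1420 − 3(26.8) − 3(65.21) = 1144
  E: 0 + 2(26.8) = 53.6
  A: 0 + 1(65.21) = 65.21
  D: 0 + 1(65.21) = 65.21

65.2 mol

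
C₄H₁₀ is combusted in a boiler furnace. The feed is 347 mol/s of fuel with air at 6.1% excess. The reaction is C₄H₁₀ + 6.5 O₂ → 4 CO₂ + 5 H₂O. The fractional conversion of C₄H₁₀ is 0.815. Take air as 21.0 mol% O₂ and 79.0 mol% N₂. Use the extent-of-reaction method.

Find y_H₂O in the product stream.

0.116

Stoichiometric O₂ = 6.5 × 347 = 2256 mol/s; O₂ fed = 2256 × 1.061 = 2393 mol/s.
N₂ fed = 2393 × 79/21 = 9003 mol/s.
Fuel reacted = 0.815 × 347 → ξ = 282.8 mol/s.
Outlet (n = n₀ + ν ξ):
  C₄H₁₀: 347 − 1(282.8) = 64.19
  O₂: 2393 − 6.5(282.8) = 554.9
  N₂: 9003 (inert)
  CO₂: 0 + 4(282.8) = 1131
  H₂O: 0 + 5(282.8) = 1414
Total out = 12170 mol/s; y_H₂O = 1414 / 12170 = 0.1162.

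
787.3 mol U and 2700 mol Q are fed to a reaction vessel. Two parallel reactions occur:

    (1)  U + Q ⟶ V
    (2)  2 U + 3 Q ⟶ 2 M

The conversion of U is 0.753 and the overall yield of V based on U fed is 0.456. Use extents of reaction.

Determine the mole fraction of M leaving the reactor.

Yield of V: 1ξ₁ / 787.3 = 0.456 → ξ₁ = 359 mol.
Conversion of U: 1ξ₁ + 2ξ₂ = 0.753 × 787.3 = 592.8 → ξ₂ = 116.9 mol.
Outlet amounts (n = n₀ + Σ ν·ξ):
  U: 787.3 − 1(359) − 2(116.9) = 194.5
  Q: 2700 − 1(359) − 3(116.9) = 1990
  V: 0 + 1(359) = 359
  M: 0 + 2(116.9) = 233.8
Total out = 2778 mol; y_M = 233.8 / 2778 = 0.08419.

0.0842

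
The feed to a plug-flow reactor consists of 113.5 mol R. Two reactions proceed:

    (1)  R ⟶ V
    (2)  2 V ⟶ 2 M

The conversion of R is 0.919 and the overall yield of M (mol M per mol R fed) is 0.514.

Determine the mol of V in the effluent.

Conversion of R: R consumed = 1ξ₁ = 0.919 × 113.5 → ξ₁ = 104.3 mol.
Yield of M: 2ξ₂ / 113.5 = 0.514 → ξ₂ = 29.17 mol.
Outlet amounts (n = n₀ + Σ ν·ξ):
  R: 113.5 − 1(104.3) = 9.194
  V: 0 + 1(104.3) − 2(29.17) = 45.97
  M: 0 + 2(29.17) = 58.34

46 mol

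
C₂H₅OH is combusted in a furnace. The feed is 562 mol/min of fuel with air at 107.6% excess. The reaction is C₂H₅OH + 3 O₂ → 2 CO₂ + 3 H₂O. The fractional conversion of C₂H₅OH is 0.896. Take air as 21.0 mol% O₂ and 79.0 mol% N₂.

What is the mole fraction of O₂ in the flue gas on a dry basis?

Stoichiometric O₂ = 3 × 562 = 1686 mol/min; O₂ fed = 1686 × 2.076 = 3500 mol/min.
N₂ fed = 3500 × 79/21 = 13170 mol/min.
Fuel reacted = 0.896 × 562 → ξ = 503.6 mol/min.
Outlet (n = n₀ + ν ξ):
  C₂H₅OH: 562 − 1(503.6) = 58.45
  O₂: 3500 − 3(503.6) = 1989
  N₂: 13170 (inert)
  CO₂: 0 + 2(503.6) = 1007
  H₂O: 0 + 3(503.6) = 1511
Dry total = 16220 mol/min; y_O₂ (dry) = 1989 / 16220 = 0.1226.

0.123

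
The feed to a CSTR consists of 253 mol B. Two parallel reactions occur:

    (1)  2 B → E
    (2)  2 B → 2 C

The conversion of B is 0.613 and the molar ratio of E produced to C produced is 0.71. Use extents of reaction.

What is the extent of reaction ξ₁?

Conversion of B: B consumed = 0.613 × 253 = 155.1 mol = 2ξ₁ + 2ξ₂.
Selectivity: 1ξ₁ / (2ξ₂) = 0.71 → ξ₁ = 1.42 ξ₂.
Substitute: (2·1.42 + 2) ξ₂ = 155.1 → ξ₂ = 32.04 mol, ξ₁ = 45.5 mol.
Outlet amounts (n = n₀ + Σ ν·ξ):
  B: 253 − 2(45.5) − 2(32.04) = 97.91
  E: 0 + 1(45.5) = 45.5
  C: 0 + 2(32.04) = 64.09

ξ₁ = 45.5 mol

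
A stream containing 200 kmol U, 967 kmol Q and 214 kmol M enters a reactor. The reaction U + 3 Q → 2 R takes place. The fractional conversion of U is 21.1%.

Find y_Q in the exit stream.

0.648

U reacted = 0.211 × 200 = 42.2 kmol; ν_U = −1, so ξ = 42.2/1 = 42.2 kmol.
Outlet amounts (n = n₀ + ν ξ):
  U: 200 − 1(42.2) = 157.8
  Q: 967 − 3(42.2) = 840.4
  R: 0 + 2(42.2) = 84.4
  M: 214 (inert)
Total out = 1297 kmol; y_Q = 840.4 / 1297 = 0.6482.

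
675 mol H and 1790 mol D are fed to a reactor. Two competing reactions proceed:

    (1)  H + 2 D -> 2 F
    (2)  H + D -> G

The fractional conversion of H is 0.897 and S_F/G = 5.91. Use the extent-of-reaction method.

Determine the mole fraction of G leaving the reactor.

Conversion of H: H consumed = 0.897 × 675 = 605.5 mol = 1ξ₁ + 1ξ₂.
Selectivity: 2ξ₁ / (1ξ₂) = 5.91 → ξ₁ = 2.955 ξ₂.
Substitute: (1·2.955 + 1) ξ₂ = 605.5 → ξ₂ = 153.1 mol, ξ₁ = 452.4 mol.
Outlet amounts (n = n₀ + Σ ν·ξ):
  H: 675 − 1(452.4) − 1(153.1) = 69.52
  D: 1790 − 2(452.4) − 1(153.1) = 732.1
  F: 0 + 2(452.4) = 904.8
  G: 0 + 1(153.1) = 153.1
Total out = 1860 mol; y_G = 153.1 / 1860 = 0.08233.

0.0823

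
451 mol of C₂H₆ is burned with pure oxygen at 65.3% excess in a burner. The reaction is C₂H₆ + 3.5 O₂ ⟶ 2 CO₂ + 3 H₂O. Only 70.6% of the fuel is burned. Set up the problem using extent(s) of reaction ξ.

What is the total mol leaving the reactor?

3220 mol

Stoichiometric O₂ = 3.5 × 451 = 1578 mol; O₂ fed = 1578 × 1.653 = 2609 mol.
Fuel reacted = 0.706 × 451 → ξ = 318.4 mol.
Outlet (n = n₀ + ν ξ):
  C₂H₆: 451 − 1(318.4) = 132.6
  O₂: 2609 − 3.5(318.4) = 1495
  CO₂: 0 + 2(318.4) = 636.8
  H₂O: 0 + 3(318.4) = 955.2
Total out = 132.6 + 1495 + 636.8 + 955.2 = 3219 mol.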